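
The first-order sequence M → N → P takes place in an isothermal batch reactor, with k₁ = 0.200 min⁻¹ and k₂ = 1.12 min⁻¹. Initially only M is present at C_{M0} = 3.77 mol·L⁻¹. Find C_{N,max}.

0.463 mol·L⁻¹

For a first-order series the maximum intermediate yield is C_{N,max}/C_{M0} = (k₁/k₂)^[k₂/(k₂−k₁)].
= (0.200/1.12)^(1.12/(1.12−0.200)) = (0.1786)^(1.217) = 0.1228.
C_{N,max} = 0.1228×3.77 = 0.463 mol·L⁻¹.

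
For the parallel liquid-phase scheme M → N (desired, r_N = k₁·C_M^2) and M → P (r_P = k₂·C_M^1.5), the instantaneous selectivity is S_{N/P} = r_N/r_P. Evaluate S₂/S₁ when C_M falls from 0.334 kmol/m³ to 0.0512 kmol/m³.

S_{N/P} = (k₁/k₂)·C_M^0.5, so S₂/S₁ = (C_{M,2}/C_{M,1})^0.5.
= (0.0512/0.334)^0.5 = (0.1533)^0.5 = 0.392.
Selectivity toward N falls as C_M falls — high-concentration operation is favoured.

0.392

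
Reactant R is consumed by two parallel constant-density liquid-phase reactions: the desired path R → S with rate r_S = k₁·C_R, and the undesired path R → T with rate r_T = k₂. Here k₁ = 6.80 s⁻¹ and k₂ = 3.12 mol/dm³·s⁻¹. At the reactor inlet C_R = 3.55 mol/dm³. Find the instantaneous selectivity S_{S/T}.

7.74

S_{S/T} = r_S/r_T = (k₁·C_R)/(k₂) = (k₁/k₂)·C_R.
= (6.80×3.550) / (3.12) = 24.14/3.120 = 7.74.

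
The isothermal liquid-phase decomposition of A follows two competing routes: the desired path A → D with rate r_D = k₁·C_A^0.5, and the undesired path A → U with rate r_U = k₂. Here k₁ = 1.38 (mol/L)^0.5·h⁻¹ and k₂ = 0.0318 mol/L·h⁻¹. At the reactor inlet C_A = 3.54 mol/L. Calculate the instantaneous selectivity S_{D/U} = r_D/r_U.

S_{D/U} = r_D/r_U = (k₁·C_A^0.5)/(k₂) = (k₁/k₂)·C_A^0.5.
= (1.38×3.540^0.5) / (0.0318) = 2.596/0.03180 = 81.6.
Since the desired path is higher order in A, keeping C_A high (PFR or concentrated feed) favours D.

81.6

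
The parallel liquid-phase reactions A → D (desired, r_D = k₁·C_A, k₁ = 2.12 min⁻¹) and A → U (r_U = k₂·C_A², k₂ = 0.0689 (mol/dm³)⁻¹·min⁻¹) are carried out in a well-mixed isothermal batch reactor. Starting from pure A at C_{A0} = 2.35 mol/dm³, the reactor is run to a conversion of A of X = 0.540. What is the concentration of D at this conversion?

C_A = C_{A0}(1−X) = 1.081 mol/dm³.
Along a PFR/batch, dC_D/dC_A = −r_D/(r_D+r_U) = −k₁/(k₁+k₂·C_A).
Integrating from C_{A0} to C_A: C_D = (2.12/0.0689)·ln[(2.12+0.0689·2.35)/(2.12+0.0689·1.08)] = 30.77·ln(2.282/2.194) = 1.202 mol/dm³.

1.20 mol/dm³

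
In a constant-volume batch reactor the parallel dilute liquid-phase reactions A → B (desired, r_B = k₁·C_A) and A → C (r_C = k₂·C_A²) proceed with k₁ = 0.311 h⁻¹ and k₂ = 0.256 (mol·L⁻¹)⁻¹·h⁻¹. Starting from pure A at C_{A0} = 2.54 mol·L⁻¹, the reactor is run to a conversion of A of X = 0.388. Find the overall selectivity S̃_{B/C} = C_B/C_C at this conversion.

0.601

C_A = C_{A0}(1−X) = 1.554 mol·L⁻¹.
Along a PFR/batch, dC_B/dC_A = −r_B/(r_B+r_C) = −k₁/(k₁+k₂·C_A).
Integrating from C_{A0} to C_A: C_B = (0.311/0.256)·ln[(0.311+0.256·2.54)/(0.311+0.256·1.55)] = 1.215·ln(0.9612/0.7089) = 0.3699 mol·L⁻¹.
C_C = (C_{A0}−C_A)−C_B = 0.6157 mol·L⁻¹; S̃_{B/C} = 0.3699/0.6157 = 0.601.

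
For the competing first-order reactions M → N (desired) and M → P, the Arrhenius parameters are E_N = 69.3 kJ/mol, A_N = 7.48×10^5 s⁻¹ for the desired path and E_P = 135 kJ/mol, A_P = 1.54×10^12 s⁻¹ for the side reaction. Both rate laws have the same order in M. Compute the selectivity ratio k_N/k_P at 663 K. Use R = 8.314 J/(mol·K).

Since both paths have the same order in M, the concentration cancels and S_{N/P} = k_N/k_P = (A_N/A_P)·exp[(E_P−E_N)/(RT)].
(E_P−E_N)/(RT) = (135−69.3)×10³/(8.314×663) = 65700/5512 = 11.92.
k_N/k_P = (7.48×10^5/1.54×10^12)·exp(11.92) = 4.857×10^-7 × 1.501×10^5 = 0.0729.

0.0729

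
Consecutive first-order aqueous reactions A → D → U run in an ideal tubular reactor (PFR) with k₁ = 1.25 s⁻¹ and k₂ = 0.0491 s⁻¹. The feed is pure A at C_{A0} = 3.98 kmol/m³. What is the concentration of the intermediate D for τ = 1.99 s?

For first-order series with pure A initially, C_D(τ) = k₁C_{A0}/(k₂−k₁)·(e^(−k₁τ) − e^(−k₂τ)).
e^(−k₁τ) = e^(−1.25×1.99) = e^(−2.487) = 0.08312; e^(−k₂τ) = e^(−0.09771) = 0.9069.
C_D = 1.25×3.98/(0.0491−1.25) × (0.08312−0.9069) = (-4.143)×(-0.8238) = 3.413 kmol/m³.

3.41 kmol/m³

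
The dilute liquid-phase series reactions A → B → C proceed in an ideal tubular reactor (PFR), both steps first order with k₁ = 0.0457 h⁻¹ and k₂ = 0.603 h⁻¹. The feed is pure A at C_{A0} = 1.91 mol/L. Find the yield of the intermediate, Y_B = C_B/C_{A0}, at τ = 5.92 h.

Solving the coupled first-order balances gives C_B(τ) = [k₁/(k₂−k₁)]·C_{A0}·(e^(−k₁τ) − e^(−k₂τ)).
e^(−k₁τ) = e^(−0.0457×5.92) = e^(−0.2705) = 0.7630; e^(−k₂τ) = e^(−3.570) = 0.02816.
C_B = 0.0457×1.91/(0.603−0.0457) × (0.7630−0.02816) = 0.1566×0.7348 = 0.1151 mol/L.
Y_B = C_B/C_{A0} = 0.1151/1.91 = 0.0603.

0.0603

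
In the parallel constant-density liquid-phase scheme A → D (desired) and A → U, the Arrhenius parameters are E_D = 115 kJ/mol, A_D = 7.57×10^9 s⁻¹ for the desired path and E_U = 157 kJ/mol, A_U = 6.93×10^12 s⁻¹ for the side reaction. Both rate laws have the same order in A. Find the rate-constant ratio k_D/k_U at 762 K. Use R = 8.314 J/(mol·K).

With equal orders, S_{D/U} = k_D/k_U = (A_D/A_U)·exp[(E_U−E_D)/(RT)].
(E_U−E_D)/(RT) = (157−115)×10³/(8.314×762) = 42000/6335 = 6.630.
k_D/k_U = (7.57×10^9/6.93×10^12)·exp(6.630) = 0.001092 × 757.1 = 0.827.

0.827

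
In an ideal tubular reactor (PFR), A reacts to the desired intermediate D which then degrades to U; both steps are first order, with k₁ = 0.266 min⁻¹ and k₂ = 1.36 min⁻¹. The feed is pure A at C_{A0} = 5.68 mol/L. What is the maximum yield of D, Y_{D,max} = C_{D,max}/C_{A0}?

At the optimum, C_{D,max}/C_{A0} = (k₁/k₂)^[k₂/(k₂−k₁)].
= (0.266/1.36)^(1.36/(1.36−0.266)) = (0.1956)^(1.243) = 0.1315.

0.132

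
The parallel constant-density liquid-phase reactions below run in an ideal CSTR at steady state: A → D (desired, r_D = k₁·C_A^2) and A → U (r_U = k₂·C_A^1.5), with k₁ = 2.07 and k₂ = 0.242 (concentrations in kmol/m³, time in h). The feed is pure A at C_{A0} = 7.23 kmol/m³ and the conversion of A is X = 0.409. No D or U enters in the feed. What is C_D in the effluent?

Exit C_A = C_{A0}(1−X) = 7.23×0.591 = 4.273 kmol/m³.
A CSTR operates uniformly at the exit composition, giving r_D = 37.79 and r_U = 2.137 (each k·C_A^n at C_A = 4.273).
Fraction of consumed A going to D: r_D/(r_D+r_U) = 0.9465.
C_D = 0.9465·C_{A0}·X = 0.9465×7.23×0.409 = 2.80 kmol/m³.

2.80 kmol/m³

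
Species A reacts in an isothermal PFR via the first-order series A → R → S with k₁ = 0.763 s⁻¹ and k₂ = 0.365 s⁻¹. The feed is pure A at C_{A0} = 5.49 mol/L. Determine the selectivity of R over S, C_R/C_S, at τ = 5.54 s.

0.297

The intermediate concentration in a first-order A→B→C sequence is C_R = k₁C_{A0}(e^(−k₁τ) − e^(−k₂τ))/(k₂−k₁).
e^(−k₁τ) = e^(−0.763×5.54) = e^(−4.227) = 0.01460; e^(−k₂τ) = e^(−2.022) = 0.1324.
C_R = 0.763×5.49/(0.365−0.763) × (0.01460−0.1324) = (-10.52)×(-0.1178) = 1.240 mol/L.
C_A = C_{A0}e^(−k₁τ) = 0.08013 mol/L, so C_S = C_{A0}−C_A−C_R = 4.170 mol/L; C_R/C_S = 0.297.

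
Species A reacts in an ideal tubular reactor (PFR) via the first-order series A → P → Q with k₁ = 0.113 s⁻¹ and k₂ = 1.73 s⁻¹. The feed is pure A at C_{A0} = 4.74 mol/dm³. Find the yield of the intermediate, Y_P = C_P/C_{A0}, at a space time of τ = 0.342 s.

Solving the coupled first-order balances gives C_P(τ) = [k₁/(k₂−k₁)]·C_{A0}·(e^(−k₁τ) − e^(−k₂τ)).
e^(−k₁τ) = e^(−0.113×0.342) = e^(−0.03865) = 0.9621; e^(−k₂τ) = e^(−0.5917) = 0.5534.
C_P = 0.113×4.74/(1.73−0.113) × (0.9621−0.5534) = 0.3312×0.4087 = 0.1354 mol/dm³.
Y_P = C_P/C_{A0} = 0.1354/4.74 = 0.0286.

0.0286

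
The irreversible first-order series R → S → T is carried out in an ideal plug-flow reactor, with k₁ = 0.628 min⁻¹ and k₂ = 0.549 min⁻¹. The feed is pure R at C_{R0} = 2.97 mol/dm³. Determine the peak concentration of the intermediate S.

1.17 mol/dm³

At the optimum, C_{S,max}/C_{R0} = (k₁/k₂)^[k₂/(k₂−k₁)].
= (0.628/0.549)^(0.549/(0.549−0.628)) = (1.144)^(-6.949) = 0.3929.
C_{S,max} = 0.3929×2.97 = 1.17 mol/dm³.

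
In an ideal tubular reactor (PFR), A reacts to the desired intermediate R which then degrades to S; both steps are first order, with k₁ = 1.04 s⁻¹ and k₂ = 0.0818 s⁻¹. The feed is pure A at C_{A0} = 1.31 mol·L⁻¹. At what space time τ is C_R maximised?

2.65 s

The intermediate peaks when r₁ = r₂, i.e. k₁e^(−k₁τ) = k₂e^(−k₂τ), giving τ_opt = ln(k₂/k₁)/(k₂−k₁).
= ln(0.0818/1.04)/(0.0818−1.04) = ln(0.07865)/-0.9582 = -2.543/-0.9582 = 2.65 s.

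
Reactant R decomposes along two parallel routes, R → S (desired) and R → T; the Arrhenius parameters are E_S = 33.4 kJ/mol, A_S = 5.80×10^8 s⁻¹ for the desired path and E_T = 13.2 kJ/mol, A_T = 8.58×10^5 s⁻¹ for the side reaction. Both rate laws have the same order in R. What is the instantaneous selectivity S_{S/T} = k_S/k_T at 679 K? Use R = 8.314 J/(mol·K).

Since both paths have the same order in R, the concentration cancels and S_{S/T} = k_S/k_T = (A_S/A_T)·exp[(E_T−E_S)/(RT)].
(E_T−E_S)/(RT) = (13.2−33.4)×10³/(8.314×679) = -20200/5645 = -3.578.
k_S/k_T = (5.80×10^8/8.58×10^5)·exp(-3.578) = 676.0 × 0.02792 = 18.9.
Since E_S > E_T, raising the temperature improves selectivity toward S.

18.9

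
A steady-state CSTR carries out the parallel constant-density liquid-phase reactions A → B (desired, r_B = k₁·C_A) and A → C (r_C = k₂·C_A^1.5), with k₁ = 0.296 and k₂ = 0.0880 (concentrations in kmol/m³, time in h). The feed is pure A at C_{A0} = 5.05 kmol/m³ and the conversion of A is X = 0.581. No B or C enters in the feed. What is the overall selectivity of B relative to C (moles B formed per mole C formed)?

Exit C_A = C_{A0}(1−X) = 5.05×0.419 = 2.116 kmol/m³.
A CSTR operates uniformly at the exit composition, giving r_B = 0.6263 and r_C = 0.2709 (each k·C_A^n at C_A = 2.116).
Overall selectivity = C_B/C_C = r_Bτ/(r_Cτ) = r_B/r_C = 2.31.

2.31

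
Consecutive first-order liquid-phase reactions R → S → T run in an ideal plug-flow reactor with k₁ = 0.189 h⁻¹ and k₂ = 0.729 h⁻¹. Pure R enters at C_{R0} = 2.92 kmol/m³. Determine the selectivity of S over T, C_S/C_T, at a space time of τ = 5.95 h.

0.193

The intermediate concentration in a first-order A→B→C sequence is C_S = k₁C_{R0}(e^(−k₁τ) − e^(−k₂τ))/(k₂−k₁).
e^(−k₁τ) = e^(−0.189×5.95) = e^(−1.125) = 0.3248; e^(−k₂τ) = e^(−4.338) = 0.01307.
C_S = 0.189×2.92/(0.729−0.189) × (0.3248−0.01307) = 1.022×0.3117 = 0.3186 kmol/m³.
C_R = C_{R0}e^(−k₁τ) = 0.9484 kmol/m³, so C_T = C_{R0}−C_R−C_S = 1.653 kmol/m³; C_S/C_T = 0.193.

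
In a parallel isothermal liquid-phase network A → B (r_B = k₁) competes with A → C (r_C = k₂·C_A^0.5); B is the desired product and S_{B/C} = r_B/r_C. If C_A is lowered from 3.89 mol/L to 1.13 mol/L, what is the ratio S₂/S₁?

S_{B/C} = (k₁/k₂)·C_A^-0.5, so S₂/S₁ = (C_{A,2}/C_{A,1})^-0.5.
= (1.13/3.89)^(-0.5) = (0.2905)^(-0.5) = 1.86.
Selectivity toward B rises as C_A falls — low-concentration operation is favoured.

1.86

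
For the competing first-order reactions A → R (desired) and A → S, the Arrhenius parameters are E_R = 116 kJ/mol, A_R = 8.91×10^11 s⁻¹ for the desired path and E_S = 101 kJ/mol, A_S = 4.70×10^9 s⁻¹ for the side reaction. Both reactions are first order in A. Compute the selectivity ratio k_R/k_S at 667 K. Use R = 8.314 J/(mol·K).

12.7

With equal orders, S_{R/S} = k_R/k_S = (A_R/A_S)·exp[(E_S−E_R)/(RT)].
(E_S−E_R)/(RT) = (101−116)×10³/(8.314×667) = -15000/5545 = -2.705.
k_R/k_S = (8.91×10^11/4.70×10^9)·exp(-2.705) = 189.6 × 0.06688 = 12.7.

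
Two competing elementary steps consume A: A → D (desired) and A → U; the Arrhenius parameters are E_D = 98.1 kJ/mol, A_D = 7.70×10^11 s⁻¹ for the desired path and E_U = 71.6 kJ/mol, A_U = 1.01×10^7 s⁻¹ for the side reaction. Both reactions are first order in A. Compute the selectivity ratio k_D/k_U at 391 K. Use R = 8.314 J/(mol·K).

22.0

Since both paths have the same order in A, the concentration cancels and S_{D/U} = k_D/k_U = (A_D/A_U)·exp[(E_U−E_D)/(RT)].
(E_U−E_D)/(RT) = (71.6−98.1)×10³/(8.314×391) = -26500/3251 = -8.152.
k_D/k_U = (7.70×10^11/1.01×10^7)·exp(-8.152) = 76238 × 2.882×10^-4 = 22.0.
Since E_D > E_U, raising the temperature improves selectivity toward D.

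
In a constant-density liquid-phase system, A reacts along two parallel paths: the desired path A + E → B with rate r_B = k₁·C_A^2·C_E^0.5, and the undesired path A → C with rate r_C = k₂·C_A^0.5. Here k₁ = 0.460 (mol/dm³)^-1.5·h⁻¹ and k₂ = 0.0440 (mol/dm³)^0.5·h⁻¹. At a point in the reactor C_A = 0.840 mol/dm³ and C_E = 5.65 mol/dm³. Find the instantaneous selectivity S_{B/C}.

19.1

S_{B/C} = r_B/r_C = (k₁·C_A^2·C_E^0.5)/(k₂·C_A^0.5) = (k₁/k₂)·C_A^1.5·C_E^0.5.
= (0.460×0.8400^2×5.650^0.5) / (0.0440×0.8400^0.5) = 0.7715/0.04033 = 19.1.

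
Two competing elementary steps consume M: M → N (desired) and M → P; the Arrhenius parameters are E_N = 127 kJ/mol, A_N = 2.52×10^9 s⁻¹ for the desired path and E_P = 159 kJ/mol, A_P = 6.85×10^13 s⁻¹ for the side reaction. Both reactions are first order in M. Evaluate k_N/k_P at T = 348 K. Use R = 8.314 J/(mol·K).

k_N/k_P = (A_N/A_P)·exp[−(E_N−E_P)/(RT)] = (A_N/A_P)·exp[(E_P−E_N)/(RT)].
(E_P−E_N)/(RT) = (159−127)×10³/(8.314×348) = 32000/2893 = 11.06.
k_N/k_P = (2.52×10^9/6.85×10^13)·exp(11.06) = 3.679×10^-5 × 63586 = 2.34.

2.34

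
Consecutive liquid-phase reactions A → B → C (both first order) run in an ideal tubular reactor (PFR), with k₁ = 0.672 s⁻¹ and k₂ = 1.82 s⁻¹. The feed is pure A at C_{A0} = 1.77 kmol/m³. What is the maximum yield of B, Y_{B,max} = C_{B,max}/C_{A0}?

0.206

For a first-order series the maximum intermediate yield is C_{B,max}/C_{A0} = (k₁/k₂)^[k₂/(k₂−k₁)].
= (0.672/1.82)^(1.82/(1.82−0.672)) = (0.3692)^(1.585) = 0.2061.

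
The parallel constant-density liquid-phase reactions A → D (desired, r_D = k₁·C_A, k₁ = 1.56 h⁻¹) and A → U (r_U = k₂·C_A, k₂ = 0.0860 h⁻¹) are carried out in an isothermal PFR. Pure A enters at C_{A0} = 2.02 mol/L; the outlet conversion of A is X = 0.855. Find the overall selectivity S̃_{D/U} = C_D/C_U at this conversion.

C_A = C_{A0}(1−X) = 0.2929 mol/L.
Both paths are first order in A, so the instantaneous fraction to D is constant: dC_D/d(−C_A) = k₁/(k₁+k₂) = 0.9478.
C_D = 0.9478·(C_{A0}−C_A) = 0.9478×1.727 = 1.64 mol/L.
C_U = (C_{A0}−C_A)−C_D = 0.09024 mol/L; S̃_{D/U} = 1.637/0.09024 = 18.1.

18.1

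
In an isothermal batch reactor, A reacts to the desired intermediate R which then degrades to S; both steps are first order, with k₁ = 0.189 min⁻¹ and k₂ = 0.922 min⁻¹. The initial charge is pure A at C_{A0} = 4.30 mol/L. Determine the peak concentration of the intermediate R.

For a first-order series the maximum intermediate yield is C_{R,max}/C_{A0} = (k₁/k₂)^[k₂/(k₂−k₁)].
= (0.189/0.922)^(0.922/(0.922−0.189)) = (0.2050)^(1.258) = 0.1362.
C_{R,max} = 0.1362×4.30 = 0.586 mol/L.

0.586 mol/L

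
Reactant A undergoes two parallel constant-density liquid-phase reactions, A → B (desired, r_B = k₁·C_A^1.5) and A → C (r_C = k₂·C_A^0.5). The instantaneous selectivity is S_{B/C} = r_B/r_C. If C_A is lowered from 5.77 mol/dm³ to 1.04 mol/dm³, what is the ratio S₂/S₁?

S_{B/C} = (k₁/k₂)·C_A, so S₂/S₁ = (C_{A,2}/C_{A,1}).
= 1.04/5.77 = 0.180.

0.180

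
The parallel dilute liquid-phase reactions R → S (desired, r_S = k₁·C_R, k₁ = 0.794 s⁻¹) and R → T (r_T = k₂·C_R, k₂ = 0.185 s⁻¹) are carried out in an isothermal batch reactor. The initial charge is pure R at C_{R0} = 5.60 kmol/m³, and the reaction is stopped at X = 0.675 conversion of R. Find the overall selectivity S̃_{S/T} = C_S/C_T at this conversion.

4.29

C_R = C_{R0}(1−X) = 1.820 kmol/m³.
Both paths are first order in R, so the instantaneous fraction to S is constant: dC_S/d(−C_R) = k₁/(k₁+k₂) = 0.8110.
C_S = 0.8110·(C_{R0}−C_R) = 0.8110×3.780 = 3.07 kmol/m³.
C_T = (C_{R0}−C_R)−C_S = 0.7143 kmol/m³; S̃_{S/T} = 3.066/0.7143 = 4.29.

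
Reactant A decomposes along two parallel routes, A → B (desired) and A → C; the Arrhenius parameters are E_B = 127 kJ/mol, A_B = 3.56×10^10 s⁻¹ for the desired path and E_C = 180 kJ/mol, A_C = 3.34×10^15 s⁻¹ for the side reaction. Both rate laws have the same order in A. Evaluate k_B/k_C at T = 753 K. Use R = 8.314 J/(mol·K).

Since both paths have the same order in A, the concentration cancels and S_{B/C} = k_B/k_C = (A_B/A_C)·exp[(E_C−E_B)/(RT)].
(E_C−E_B)/(RT) = (180−127)×10³/(8.314×753) = 53000/6260 = 8.466.
k_B/k_C = (3.56×10^10/3.34×10^15)·exp(8.466) = 1.066×10^-5 × 4750 = 0.0506.
Since E_B < E_C, lowering the temperature improves selectivity toward B.

0.0506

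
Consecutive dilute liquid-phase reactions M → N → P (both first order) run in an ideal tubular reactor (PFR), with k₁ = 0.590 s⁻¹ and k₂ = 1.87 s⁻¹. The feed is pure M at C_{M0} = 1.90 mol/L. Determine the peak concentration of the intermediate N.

0.352 mol/L

At the optimum, C_{N,max}/C_{M0} = (k₁/k₂)^[k₂/(k₂−k₁)].
= (0.590/1.87)^(1.87/(1.87−0.590)) = (0.3155)^(1.461) = 0.1854.
C_{N,max} = 0.1854×1.90 = 0.352 mol/L.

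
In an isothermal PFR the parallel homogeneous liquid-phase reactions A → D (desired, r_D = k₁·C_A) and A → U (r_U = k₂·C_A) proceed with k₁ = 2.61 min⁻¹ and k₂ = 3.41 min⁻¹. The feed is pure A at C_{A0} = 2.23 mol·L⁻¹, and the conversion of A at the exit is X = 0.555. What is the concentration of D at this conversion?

C_A = C_{A0}(1−X) = 0.9923 mol·L⁻¹.
Both paths are first order in A, so the instantaneous fraction to D is constant: dC_D/d(−C_A) = k₁/(k₁+k₂) = 0.4336.
C_D = 0.4336·(C_{A0}−C_A) = 0.4336×1.238 = 0.537 mol·L⁻¹.

0.537 mol·L⁻¹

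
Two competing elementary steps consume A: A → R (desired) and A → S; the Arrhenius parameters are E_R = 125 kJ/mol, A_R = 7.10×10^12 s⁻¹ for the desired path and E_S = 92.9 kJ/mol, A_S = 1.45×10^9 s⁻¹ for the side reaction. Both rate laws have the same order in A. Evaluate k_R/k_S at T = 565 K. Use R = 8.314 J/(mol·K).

5.27

k_R/k_S = (A_R/A_S)·exp[−(E_R−E_S)/(RT)] = (A_R/A_S)·exp[(E_S−E_R)/(RT)].
(E_S−E_R)/(RT) = (92.9−125)×10³/(8.314×565) = -32100/4697 = -6.834.
k_R/k_S = (7.10×10^12/1.45×10^9)·exp(-6.834) = 4897 × 0.001077 = 5.27.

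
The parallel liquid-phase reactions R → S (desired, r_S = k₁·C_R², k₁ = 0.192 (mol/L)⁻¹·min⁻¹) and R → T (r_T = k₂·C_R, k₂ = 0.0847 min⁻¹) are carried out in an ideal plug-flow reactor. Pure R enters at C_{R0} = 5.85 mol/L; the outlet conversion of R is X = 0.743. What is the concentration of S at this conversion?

3.83 mol/L

C_R = C_{R0}(1−X) = 1.503 mol/L.
Along a PFR/batch, dC_T/dC_R = −r_T/(r_S+r_T) = −k₂/(k₂+k₁·C_R).
Integrating from C_{R0} to C_R: C_T = (0.0847/0.192)·ln[(0.0847+0.192·5.85)/(0.0847+0.192·1.50)] = 0.4411·ln(1.208/0.3734) = 0.5179 mol/L.
Then C_S = (C_{R0}−C_R) − C_T = 4.347 − 0.5179 = 3.829 mol/L.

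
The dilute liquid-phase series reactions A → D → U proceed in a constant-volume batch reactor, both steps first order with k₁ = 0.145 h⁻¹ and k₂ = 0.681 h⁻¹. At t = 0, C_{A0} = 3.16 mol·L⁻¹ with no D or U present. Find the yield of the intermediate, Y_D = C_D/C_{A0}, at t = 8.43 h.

Solving the coupled first-order balances gives C_D(t) = [k₁/(k₂−k₁)]·C_{A0}·(e^(−k₁t) − e^(−k₂t)).
e^(−k₁t) = e^(−0.145×8.43) = e^(−1.222) = 0.2945; e^(−k₂t) = e^(−5.741) = 0.003212.
C_D = 0.145×3.16/(0.681−0.145) × (0.2945−0.003212) = 0.8549×0.2913 = 0.2490 mol·L⁻¹.
Y_D = C_D/C_{A0} = 0.2490/3.16 = 0.0788.

0.0788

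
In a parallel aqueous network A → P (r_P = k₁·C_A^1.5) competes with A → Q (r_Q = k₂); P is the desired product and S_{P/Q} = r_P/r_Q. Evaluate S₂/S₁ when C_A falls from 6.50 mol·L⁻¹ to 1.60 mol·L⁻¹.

S_{P/Q} = (k₁/k₂)·C_A^1.5, so S₂/S₁ = (C_{A,2}/C_{A,1})^1.5.
= (1.60/6.50)^1.5 = (0.2462)^1.5 = 0.122.
Selectivity toward P falls as C_A falls — high-concentration operation is favoured.

0.122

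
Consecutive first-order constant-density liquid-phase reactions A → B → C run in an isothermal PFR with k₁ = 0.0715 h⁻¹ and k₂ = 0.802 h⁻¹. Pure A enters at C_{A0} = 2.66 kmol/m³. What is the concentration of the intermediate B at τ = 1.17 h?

Solving the coupled first-order balances gives C_B(τ) = [k₁/(k₂−k₁)]·C_{A0}·(e^(−k₁τ) − e^(−k₂τ)).
e^(−k₁τ) = e^(−0.0715×1.17) = e^(−0.08365) = 0.9197; e^(−k₂τ) = e^(−0.9383) = 0.3913.
C_B = 0.0715×2.66/(0.802−0.0715) × (0.9197−0.3913) = 0.2604×0.5285 = 0.1376 kmol/m³.

0.138 kmol/m³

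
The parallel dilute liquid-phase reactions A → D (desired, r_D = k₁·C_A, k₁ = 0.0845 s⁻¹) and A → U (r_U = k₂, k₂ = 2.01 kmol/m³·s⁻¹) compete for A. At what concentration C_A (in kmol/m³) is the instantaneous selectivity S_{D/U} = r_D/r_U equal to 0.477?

S_{D/U} = (k₁/k₂)·C_A ⇒ C_A = S·k₂/k₁.
= 0.477×2.01/0.0845 = 11.3 kmol/m³.

11.3 kmol/m³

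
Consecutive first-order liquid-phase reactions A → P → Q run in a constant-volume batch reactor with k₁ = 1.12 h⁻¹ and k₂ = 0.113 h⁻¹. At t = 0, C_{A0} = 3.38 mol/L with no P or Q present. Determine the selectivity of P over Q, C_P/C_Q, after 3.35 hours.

For first-order series with pure A initially, C_P(t) = k₁C_{A0}/(k₂−k₁)·(e^(−k₁t) − e^(−k₂t)).
e^(−k₁t) = e^(−1.12×3.35) = e^(−3.752) = 0.02347; e^(−k₂t) = e^(−0.3785) = 0.6849.
C_P = 1.12×3.38/(0.113−1.12) × (0.02347−0.6849) = (-3.759)×(-0.6614) = 2.486 mol/L.
C_A = C_{A0}e^(−k₁t) = 0.07933 mol/L, so C_Q = C_{A0}−C_A−C_P = 0.8143 mol/L; C_P/C_Q = 3.05.

3.05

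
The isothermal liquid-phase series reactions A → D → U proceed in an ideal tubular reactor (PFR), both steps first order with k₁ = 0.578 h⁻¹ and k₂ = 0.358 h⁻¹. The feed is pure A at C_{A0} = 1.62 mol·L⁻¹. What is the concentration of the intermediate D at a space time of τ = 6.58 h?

0.309 mol·L⁻¹

Solving the coupled first-order balances gives C_D(τ) = [k₁/(k₂−k₁)]·C_{A0}·(e^(−k₁τ) − e^(−k₂τ)).
e^(−k₁τ) = e^(−0.578×6.58) = e^(−3.803) = 0.02230; e^(−k₂τ) = e^(−2.356) = 0.09483.
C_D = 0.578×1.62/(0.358−0.578) × (0.02230−0.09483) = (-4.256)×(-0.07253) = 0.3087 mol·L⁻¹.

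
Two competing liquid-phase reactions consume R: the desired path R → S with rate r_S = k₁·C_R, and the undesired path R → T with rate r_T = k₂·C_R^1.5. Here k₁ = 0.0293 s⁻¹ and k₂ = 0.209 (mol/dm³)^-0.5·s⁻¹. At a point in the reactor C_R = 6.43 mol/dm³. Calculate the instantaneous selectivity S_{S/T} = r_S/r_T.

S_{S/T} = r_S/r_T = (k₁·C_R)/(k₂·C_R^1.5) = (k₁/k₂)·C_R^-0.5.
= (0.0293×6.430) / (0.209×6.430^1.5) = 0.1884/3.408 = 0.0553.
The undesired path is higher order in R, so low C_R (CSTR or dilute feed) favours S.

0.0553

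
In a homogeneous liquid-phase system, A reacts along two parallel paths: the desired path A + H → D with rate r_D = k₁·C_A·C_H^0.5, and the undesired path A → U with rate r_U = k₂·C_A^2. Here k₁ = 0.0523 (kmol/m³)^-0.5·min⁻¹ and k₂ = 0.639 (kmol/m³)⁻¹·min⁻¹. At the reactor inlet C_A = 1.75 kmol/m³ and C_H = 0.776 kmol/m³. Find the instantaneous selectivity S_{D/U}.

0.0412

S_{D/U} = r_D/r_U = (k₁·C_A·C_H^0.5)/(k₂·C_A^2) = (k₁/k₂)·C_A⁻¹·C_H^0.5.
= (0.0523×1.750×0.7760^0.5) / (0.639×1.750^2) = 0.08063/1.957 = 0.0412.
The undesired path is higher order in A, so low C_A (CSTR or dilute feed) favours D.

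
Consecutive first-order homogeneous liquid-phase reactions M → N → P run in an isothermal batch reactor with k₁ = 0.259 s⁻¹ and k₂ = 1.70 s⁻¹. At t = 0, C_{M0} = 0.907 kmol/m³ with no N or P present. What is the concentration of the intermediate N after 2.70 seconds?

0.0794 kmol/m³

Solving the coupled first-order balances gives C_N(t) = [k₁/(k₂−k₁)]·C_{M0}·(e^(−k₁t) − e^(−k₂t)).
e^(−k₁t) = e^(−0.259×2.70) = e^(−0.6993) = 0.4969; e^(−k₂t) = e^(−4.590) = 0.01015.
C_N = 0.259×0.907/(1.70−0.259) × (0.4969−0.01015) = 0.1630×0.4868 = 0.07936 kmol/m³.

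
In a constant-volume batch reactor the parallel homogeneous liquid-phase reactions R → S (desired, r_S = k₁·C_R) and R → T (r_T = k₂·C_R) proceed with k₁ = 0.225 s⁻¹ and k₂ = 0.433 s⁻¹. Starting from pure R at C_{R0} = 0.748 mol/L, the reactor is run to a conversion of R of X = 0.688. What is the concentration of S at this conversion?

C_R = C_{R0}(1−X) = 0.2334 mol/L.
Both paths are first order in R, so the instantaneous fraction to S is constant: dC_S/d(−C_R) = k₁/(k₁+k₂) = 0.3419.
C_S = 0.3419·(C_{R0}−C_R) = 0.3419×0.5146 = 0.176 mol/L.

0.176 mol/L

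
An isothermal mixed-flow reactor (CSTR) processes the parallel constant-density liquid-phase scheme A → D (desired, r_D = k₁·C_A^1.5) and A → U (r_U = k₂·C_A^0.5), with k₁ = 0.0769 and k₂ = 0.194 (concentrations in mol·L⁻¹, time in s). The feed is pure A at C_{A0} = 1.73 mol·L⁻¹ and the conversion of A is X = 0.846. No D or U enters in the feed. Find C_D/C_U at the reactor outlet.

Exit C_A = C_{A0}(1−X) = 1.73×0.154 = 0.2664 mol·L⁻¹.
Rates in a CSTR are evaluated at the outlet concentration: r_D = 0.0769×0.2664^1.5 = 0.01057, r_U = 0.194×0.2664^0.5 = 0.1001.
Overall selectivity = C_D/C_U = r_Dτ/(r_Uτ) = r_D/r_U = 0.106.

0.106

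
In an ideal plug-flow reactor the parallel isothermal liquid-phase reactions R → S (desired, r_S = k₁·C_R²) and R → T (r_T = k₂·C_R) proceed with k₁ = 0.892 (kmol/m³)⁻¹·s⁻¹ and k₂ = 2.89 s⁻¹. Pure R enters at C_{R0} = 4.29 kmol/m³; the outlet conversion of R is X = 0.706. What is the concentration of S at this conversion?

C_R = C_{R0}(1−X) = 1.261 kmol/m³.
Along a PFR/batch, dC_T/dC_R = −r_T/(r_S+r_T) = −k₂/(k₂+k₁·C_R).
Integrating from C_{R0} to C_R: C_T = (2.89/0.892)·ln[(2.89+0.892·4.29)/(2.89+0.892·1.26)] = 3.240·ln(6.717/4.015) = 1.667 kmol/m³.
Then C_S = (C_{R0}−C_R) − C_T = 3.029 − 1.667 = 1.362 kmol/m³.

1.36 kmol/m³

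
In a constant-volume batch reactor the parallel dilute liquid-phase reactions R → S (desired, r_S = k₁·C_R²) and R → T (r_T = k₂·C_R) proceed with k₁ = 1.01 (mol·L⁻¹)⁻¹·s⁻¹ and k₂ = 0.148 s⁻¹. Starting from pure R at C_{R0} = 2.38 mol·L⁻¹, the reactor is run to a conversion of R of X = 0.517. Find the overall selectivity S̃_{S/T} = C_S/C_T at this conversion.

C_R = C_{R0}(1−X) = 1.150 mol·L⁻¹.
Along a PFR/batch, dC_T/dC_R = −r_T/(r_S+r_T) = −k₂/(k₂+k₁·C_R).
Integrating from C_{R0} to C_R: C_T = (0.148/1.01)·ln[(0.148+1.01·2.38)/(0.148+1.01·1.15)] = 0.1465·ln(2.552/1.309) = 0.09781 mol·L⁻¹.
Then C_S = (C_{R0}−C_R) − C_T = 1.230 − 0.09781 = 1.133 mol·L⁻¹.
S̃_{S/T} = C_S/C_T = 1.133/0.09781 = 11.6.

11.6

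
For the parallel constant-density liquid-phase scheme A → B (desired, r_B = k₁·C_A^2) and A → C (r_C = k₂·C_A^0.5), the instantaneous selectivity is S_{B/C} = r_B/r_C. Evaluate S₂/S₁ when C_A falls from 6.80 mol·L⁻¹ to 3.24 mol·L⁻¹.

0.329

S_{B/C} = (k₁/k₂)·C_A^1.5, so S₂/S₁ = (C_{A,2}/C_{A,1})^1.5.
= (3.24/6.80)^1.5 = (0.4765)^1.5 = 0.329.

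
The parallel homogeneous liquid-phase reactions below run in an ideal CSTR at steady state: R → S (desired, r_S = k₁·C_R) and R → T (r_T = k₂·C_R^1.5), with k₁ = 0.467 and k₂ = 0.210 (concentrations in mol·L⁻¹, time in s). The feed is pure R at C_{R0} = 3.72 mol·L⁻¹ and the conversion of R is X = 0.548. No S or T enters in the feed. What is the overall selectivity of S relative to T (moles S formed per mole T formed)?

1.71

Exit C_R = C_{R0}(1−X) = 3.72×0.452 = 1.681 mol·L⁻¹.
A CSTR operates uniformly at the exit composition, giving r_S = 0.7852 and r_T = 0.4579 (each k·C_R^n at C_R = 1.681).
Overall selectivity = C_S/C_T = r_Sτ/(r_Tτ) = r_S/r_T = 1.71.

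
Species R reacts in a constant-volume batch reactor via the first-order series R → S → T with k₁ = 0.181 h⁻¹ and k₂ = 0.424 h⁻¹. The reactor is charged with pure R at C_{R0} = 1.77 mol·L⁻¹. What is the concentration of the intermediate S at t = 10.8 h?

0.173 mol·L⁻¹

For first-order series with pure R initially, C_S(t) = k₁C_{R0}/(k₂−k₁)·(e^(−k₁t) − e^(−k₂t)).
e^(−k₁t) = e^(−0.181×10.8) = e^(−1.955) = 0.1416; e^(−k₂t) = e^(−4.579) = 0.01026.
C_S = 0.181×1.77/(0.424−0.181) × (0.1416−0.01026) = 1.318×0.1313 = 0.1731 mol·L⁻¹.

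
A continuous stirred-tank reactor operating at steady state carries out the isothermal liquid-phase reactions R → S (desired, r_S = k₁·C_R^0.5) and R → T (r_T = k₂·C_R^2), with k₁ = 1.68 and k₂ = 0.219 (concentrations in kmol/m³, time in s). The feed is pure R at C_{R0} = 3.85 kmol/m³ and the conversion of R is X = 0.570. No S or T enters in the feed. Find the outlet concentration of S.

Exit C_R = C_{R0}(1−X) = 3.85×0.430 = 1.656 kmol/m³.
A CSTR operates uniformly at the exit composition, giving r_S = 2.162 and r_T = 0.6002 (each k·C_R^n at C_R = 1.656).
Fraction of consumed R going to S: r_S/(r_S+r_T) = 0.7827.
C_S = 0.7827·C_{R0}·X = 0.7827×3.85×0.570 = 1.72 kmol/m³.

1.72 kmol/m³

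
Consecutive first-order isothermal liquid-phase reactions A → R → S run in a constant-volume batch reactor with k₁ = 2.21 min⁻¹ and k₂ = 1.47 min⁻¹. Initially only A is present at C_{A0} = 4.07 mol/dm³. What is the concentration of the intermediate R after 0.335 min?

1.63 mol/dm³

For first-order series with pure A initially, C_R(t) = k₁C_{A0}/(k₂−k₁)·(e^(−k₁t) − e^(−k₂t)).
e^(−k₁t) = e^(−2.21×0.335) = e^(−0.7404) = 0.4769; e^(−k₂t) = e^(−0.4924) = 0.6111.
C_R = 2.21×4.07/(1.47−2.21) × (0.4769−0.6111) = (-12.15)×(-0.1342) = 1.631 mol/dm³.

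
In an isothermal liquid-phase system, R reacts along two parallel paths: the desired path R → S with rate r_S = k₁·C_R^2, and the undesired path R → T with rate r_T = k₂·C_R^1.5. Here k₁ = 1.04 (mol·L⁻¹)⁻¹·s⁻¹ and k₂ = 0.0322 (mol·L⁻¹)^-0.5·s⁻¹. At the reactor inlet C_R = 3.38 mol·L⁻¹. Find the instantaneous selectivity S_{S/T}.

59.4

S_{S/T} = r_S/r_T = (k₁·C_R^2)/(k₂·C_R^1.5) = (k₁/k₂)·C_R^0.5.
= (1.04×3.380^2) / (0.0322×3.380^1.5) = 11.88/0.2001 = 59.4.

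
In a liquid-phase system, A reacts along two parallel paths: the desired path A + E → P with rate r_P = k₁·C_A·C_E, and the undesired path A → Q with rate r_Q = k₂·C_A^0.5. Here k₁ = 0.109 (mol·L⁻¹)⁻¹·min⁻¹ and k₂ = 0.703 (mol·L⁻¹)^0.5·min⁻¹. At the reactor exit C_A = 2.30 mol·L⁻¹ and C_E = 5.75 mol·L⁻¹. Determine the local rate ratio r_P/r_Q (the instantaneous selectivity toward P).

1.35

S_{P/Q} = r_P/r_Q = (k₁·C_A·C_E)/(k₂·C_A^0.5) = (k₁/k₂)·C_A^0.5·C_E.
= (0.109×2.300×5.750) / (0.703×2.300^0.5) = 1.442/1.066 = 1.35.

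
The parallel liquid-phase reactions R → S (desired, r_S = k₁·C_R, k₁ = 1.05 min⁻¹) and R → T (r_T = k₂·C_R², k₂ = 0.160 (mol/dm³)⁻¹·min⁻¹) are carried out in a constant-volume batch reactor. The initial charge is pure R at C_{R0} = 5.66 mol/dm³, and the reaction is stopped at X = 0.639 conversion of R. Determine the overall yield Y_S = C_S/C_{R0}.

0.407

C_R = C_{R0}(1−X) = 2.043 mol/dm³.
Along a PFR/batch, dC_S/dC_R = −r_S/(r_S+r_T) = −k₁/(k₁+k₂·C_R).
Integrating from C_{R0} to C_R: C_S = (1.05/0.160)·ln[(1.05+0.160·5.66)/(1.05+0.160·2.04)] = 6.562·ln(1.956/1.377) = 2.302 mol/dm³.
Y_S = C_S/C_{R0} = 2.302/5.66 = 0.407.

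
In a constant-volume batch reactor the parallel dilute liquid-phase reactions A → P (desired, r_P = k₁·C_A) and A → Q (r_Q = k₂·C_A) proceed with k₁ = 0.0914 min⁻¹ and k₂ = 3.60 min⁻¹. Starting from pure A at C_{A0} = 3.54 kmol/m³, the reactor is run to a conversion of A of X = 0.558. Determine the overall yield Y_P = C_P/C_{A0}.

C_A = C_{A0}(1−X) = 1.565 kmol/m³.
Both paths are first order in A, so the instantaneous fraction to P is constant: dC_P/d(−C_A) = k₁/(k₁+k₂) = 0.02476.
C_P = 0.02476·(C_{A0}−C_A) = 0.02476×1.975 = 0.0489 kmol/m³.
Y_P = C_P/C_{A0} = 0.04891/3.54 = 0.0138.

0.0138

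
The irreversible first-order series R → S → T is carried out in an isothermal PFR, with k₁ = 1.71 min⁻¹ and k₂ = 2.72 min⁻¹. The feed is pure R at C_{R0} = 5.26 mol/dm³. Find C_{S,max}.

At the optimum, C_{S,max}/C_{R0} = (k₁/k₂)^[k₂/(k₂−k₁)].
= (1.71/2.72)^(2.72/(2.72−1.71)) = (0.6287)^(2.693) = 0.2865.
C_{S,max} = 0.2865×5.26 = 1.51 mol/dm³.

1.51 mol/dm³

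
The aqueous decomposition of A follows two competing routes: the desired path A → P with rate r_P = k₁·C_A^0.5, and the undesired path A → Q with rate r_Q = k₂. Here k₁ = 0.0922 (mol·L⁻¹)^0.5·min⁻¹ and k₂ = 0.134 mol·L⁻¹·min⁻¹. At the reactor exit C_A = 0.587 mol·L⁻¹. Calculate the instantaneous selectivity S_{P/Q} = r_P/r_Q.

S_{P/Q} = r_P/r_Q = (k₁·C_A^0.5)/(k₂) = (k₁/k₂)·C_A^0.5.
= (0.0922×0.5870^0.5) / (0.134) = 0.07064/0.1340 = 0.527.

0.527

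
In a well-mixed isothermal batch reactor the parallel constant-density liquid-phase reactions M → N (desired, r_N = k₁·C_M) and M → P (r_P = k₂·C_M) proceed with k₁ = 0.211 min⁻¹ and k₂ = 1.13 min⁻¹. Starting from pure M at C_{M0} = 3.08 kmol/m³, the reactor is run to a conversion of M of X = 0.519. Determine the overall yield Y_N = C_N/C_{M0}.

0.0817

C_M = C_{M0}(1−X) = 1.481 kmol/m³.
Both paths are first order in M, so the instantaneous fraction to N is constant: dC_N/d(−C_M) = k₁/(k₁+k₂) = 0.1573.
C_N = 0.1573·(C_{M0}−C_M) = 0.1573×1.599 = 0.252 kmol/m³.
Y_N = C_N/C_{M0} = 0.2515/3.08 = 0.0817.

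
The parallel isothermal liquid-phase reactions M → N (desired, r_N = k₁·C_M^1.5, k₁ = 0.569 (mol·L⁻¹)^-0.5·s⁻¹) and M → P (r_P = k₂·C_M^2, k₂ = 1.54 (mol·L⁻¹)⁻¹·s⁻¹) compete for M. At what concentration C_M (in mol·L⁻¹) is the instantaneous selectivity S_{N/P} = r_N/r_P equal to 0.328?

1.27 mol·L⁻¹

S_{N/P} = (k₁/k₂)·C_M^-0.5 ⇒ C_M = (S·k₂/k₁)^(-2).
= (0.328×1.54/0.569)^(-2) = (0.8877)^(-2) = 1.27 mol·L⁻¹.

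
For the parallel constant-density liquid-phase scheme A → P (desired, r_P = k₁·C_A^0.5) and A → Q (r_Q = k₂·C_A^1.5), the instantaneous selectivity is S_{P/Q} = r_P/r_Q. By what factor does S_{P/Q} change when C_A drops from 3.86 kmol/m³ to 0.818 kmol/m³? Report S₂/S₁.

S_{P/Q} = (k₁/k₂)·C_A⁻¹, so S₂/S₁ = (C_{A,2}/C_{A,1})⁻¹.
= 3.86/0.818 = 4.72.

4.72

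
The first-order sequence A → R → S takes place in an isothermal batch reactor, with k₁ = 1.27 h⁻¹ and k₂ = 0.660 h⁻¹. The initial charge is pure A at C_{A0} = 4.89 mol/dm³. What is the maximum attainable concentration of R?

2.41 mol/dm³

At the optimum, C_{R,max}/C_{A0} = (k₁/k₂)^[k₂/(k₂−k₁)].
= (1.27/0.660)^(0.660/(0.660−1.27)) = (1.924)^(-1.082) = 0.4925.
C_{R,max} = 0.4925×4.89 = 2.41 mol/dm³.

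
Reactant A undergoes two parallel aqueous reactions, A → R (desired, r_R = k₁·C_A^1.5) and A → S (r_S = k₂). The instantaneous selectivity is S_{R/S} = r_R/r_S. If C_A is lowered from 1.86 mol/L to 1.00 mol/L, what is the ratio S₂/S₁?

0.394

S_{R/S} = (k₁/k₂)·C_A^1.5, so S₂/S₁ = (C_{A,2}/C_{A,1})^1.5.
= (1.00/1.86)^1.5 = (0.5376)^1.5 = 0.394.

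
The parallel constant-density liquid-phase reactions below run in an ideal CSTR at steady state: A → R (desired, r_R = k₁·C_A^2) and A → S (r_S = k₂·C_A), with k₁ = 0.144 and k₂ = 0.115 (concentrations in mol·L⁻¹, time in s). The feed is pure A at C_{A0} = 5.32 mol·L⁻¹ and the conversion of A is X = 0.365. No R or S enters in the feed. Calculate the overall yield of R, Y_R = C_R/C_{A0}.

0.295

Exit C_A = C_{A0}(1−X) = 5.32×0.635 = 3.378 mol·L⁻¹.
A CSTR operates uniformly at the exit composition, giving r_R = 1.643 and r_S = 0.3885 (each k·C_A^n at C_A = 3.378).
Fraction of consumed A going to R: r_R/(r_R+r_S) = 0.8088.
C_R = 0.8088·C_{A0}·X = 0.8088×5.32×0.365 = 1.57 mol·L⁻¹; Y_R = C_R/C_{A0} = 0.295.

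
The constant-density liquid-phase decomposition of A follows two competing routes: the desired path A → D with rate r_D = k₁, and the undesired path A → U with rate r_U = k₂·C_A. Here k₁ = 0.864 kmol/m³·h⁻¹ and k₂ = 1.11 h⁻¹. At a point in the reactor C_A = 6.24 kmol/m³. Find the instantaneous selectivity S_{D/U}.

0.125

S_{D/U} = r_D/r_U = (k₁)/(k₂·C_A) = (k₁/k₂)·C_A⁻¹.
= (0.864) / (1.11×6.240) = 0.8640/6.926 = 0.125.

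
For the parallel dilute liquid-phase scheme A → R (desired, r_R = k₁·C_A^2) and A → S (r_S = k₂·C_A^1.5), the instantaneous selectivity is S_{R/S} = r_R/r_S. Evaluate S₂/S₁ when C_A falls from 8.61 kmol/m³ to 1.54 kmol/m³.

0.423

S_{R/S} = (k₁/k₂)·C_A^0.5, so S₂/S₁ = (C_{A,2}/C_{A,1})^0.5.
= (1.54/8.61)^0.5 = (0.1789)^0.5 = 0.423.
Selectivity toward R falls as C_A falls — high-concentration operation is favoured.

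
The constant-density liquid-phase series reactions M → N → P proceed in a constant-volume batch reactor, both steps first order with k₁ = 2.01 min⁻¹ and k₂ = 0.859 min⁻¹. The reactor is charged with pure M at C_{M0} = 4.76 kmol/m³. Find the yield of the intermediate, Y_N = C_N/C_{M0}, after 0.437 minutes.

Solving the coupled first-order balances gives C_N(t) = [k₁/(k₂−k₁)]·C_{M0}·(e^(−k₁t) − e^(−k₂t)).
e^(−k₁t) = e^(−2.01×0.437) = e^(−0.8784) = 0.4155; e^(−k₂t) = e^(−0.3754) = 0.6870.
C_N = 2.01×4.76/(0.859−2.01) × (0.4155−0.6870) = (-8.312)×(-0.2716) = 2.257 kmol/m³.
Y_N = C_N/C_{M0} = 2.257/4.76 = 0.474.

0.474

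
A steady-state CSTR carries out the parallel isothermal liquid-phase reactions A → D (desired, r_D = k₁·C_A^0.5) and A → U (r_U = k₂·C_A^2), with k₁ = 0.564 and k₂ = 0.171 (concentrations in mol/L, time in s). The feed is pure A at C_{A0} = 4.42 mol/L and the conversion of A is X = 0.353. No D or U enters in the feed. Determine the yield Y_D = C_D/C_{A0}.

Exit C_A = C_{A0}(1−X) = 4.42×0.647 = 2.860 mol/L.
A CSTR operates uniformly at the exit composition, giving r_D = 0.9538 and r_U = 1.398 (each k·C_A^n at C_A = 2.860).
Fraction of consumed A going to D: r_D/(r_D+r_U) = 0.4055.
C_D = 0.4055·C_{A0}·X = 0.4055×4.42×0.353 = 0.633 mol/L; Y_D = C_D/C_{A0} = 0.143.

0.143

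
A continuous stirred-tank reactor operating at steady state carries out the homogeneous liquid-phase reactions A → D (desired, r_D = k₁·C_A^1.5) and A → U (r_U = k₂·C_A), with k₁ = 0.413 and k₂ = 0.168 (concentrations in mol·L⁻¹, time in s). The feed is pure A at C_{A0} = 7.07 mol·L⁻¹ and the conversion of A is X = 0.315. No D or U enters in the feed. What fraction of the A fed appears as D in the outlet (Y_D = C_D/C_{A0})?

Exit C_A = C_{A0}(1−X) = 7.07×0.685 = 4.843 mol·L⁻¹.
A CSTR operates uniformly at the exit composition, giving r_D = 4.402 and r_U = 0.8136 (each k·C_A^n at C_A = 4.843).
Fraction of consumed A going to D: r_D/(r_D+r_U) = 0.8440.
C_D = 0.8440·C_{A0}·X = 0.8440×7.07×0.315 = 1.88 mol·L⁻¹; Y_D = C_D/C_{A0} = 0.266.

0.266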